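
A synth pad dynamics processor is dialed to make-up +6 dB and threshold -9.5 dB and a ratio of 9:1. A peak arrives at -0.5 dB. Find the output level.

-2.5 dB

The input is 9 dB above the -9.5 dB threshold.
The 9 dB excess becomes 1 dB after 9:1 reduction.
Output = -9.5 + 1 = -8.5 dB; make-up adds 6 dB, giving -2.5 dB.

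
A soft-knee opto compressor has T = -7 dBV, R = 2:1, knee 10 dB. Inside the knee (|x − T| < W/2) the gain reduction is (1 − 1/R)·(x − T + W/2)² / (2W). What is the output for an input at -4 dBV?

-5.6 dBV

x − T + W/2 = -4 − (-7) + 5 = 8.
GR = (1 − 1/2) × 8² / 20 = 0.5 × 64 / 20 = 1.6 dB.
Output = -4 − 1.6 = -5.6 dBV.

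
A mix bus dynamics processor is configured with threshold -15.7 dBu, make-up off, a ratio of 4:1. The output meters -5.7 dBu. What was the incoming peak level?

That's 10 dB above the -15.7 dBu threshold.
Before 4:1 compression the overshoot was 10 × 4 = 40 dB, so input = -15.7 + 40 = 24.3 dBu.

24.3 dBu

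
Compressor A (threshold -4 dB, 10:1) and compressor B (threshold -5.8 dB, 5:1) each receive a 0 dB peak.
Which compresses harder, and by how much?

A: GR = 4 − 4/10 = 3.6 dB.
B: GR = 5.8 − 5.8/5 = 4.64 dB.
B reduces 1.04 dB more.

B, by 1.04 dB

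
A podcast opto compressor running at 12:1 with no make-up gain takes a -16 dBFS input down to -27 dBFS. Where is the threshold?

Gain reduction = -16 − (-27) = 11 dB; output overshoot = GR / (R − 1) = 11 / 11 = 1 dB.
Threshold = output − output overshoot = -27 − 1 = -28 dBFS.

-28 dBFS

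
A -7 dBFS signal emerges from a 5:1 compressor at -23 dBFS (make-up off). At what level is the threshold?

Gain reduction = -7 − (-23) = 16 dB; output overshoot = GR / (R − 1) = 16 / 4 = 4 dB.
Threshold = output − output overshoot = -23 − 4 = -27 dBFS.

-27 dBFS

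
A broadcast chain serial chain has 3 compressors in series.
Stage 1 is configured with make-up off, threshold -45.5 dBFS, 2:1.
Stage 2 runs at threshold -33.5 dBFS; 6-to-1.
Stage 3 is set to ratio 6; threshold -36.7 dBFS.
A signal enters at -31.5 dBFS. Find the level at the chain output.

-38.5 dBFS

Stage 1: -31.5 dBFS is 14 dB over -45.5 dBFS; at 2:1 that becomes 7 dB over, giving -38.5 dBFS.
Stage 2: below threshold (-38.5 ≤ -33.5); passes unchanged; output -38.5 dBFS.
Stage 3: -38.5 dBFS is at or below the -36.7 dBFS threshold — no compression; output -38.5 dBFS.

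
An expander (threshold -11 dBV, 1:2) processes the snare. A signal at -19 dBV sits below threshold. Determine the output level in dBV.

The input is 8 dB below the -11 dBV threshold.
A 1:2 expander multiplies undershoot by 2: 8 × 2 = 16 dB below threshold.
Output = -11 − 16 = -27 dBV.

-27 dBV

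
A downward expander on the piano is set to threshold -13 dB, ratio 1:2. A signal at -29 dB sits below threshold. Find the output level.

The input is 16 dB below the -13 dB threshold.
A 1:2 expander multiplies undershoot by 2: 16 × 2 = 32 dB below threshold.
Output = -13 − 32 = -45 dB.

-45 dB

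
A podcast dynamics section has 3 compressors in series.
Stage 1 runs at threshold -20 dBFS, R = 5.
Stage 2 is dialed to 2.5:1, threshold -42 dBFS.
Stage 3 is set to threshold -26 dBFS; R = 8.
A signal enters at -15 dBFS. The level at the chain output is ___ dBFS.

-32.8 dBFS

Stage 1: overshoot 5 dB → 5/5 = 1 dB → -19 dBFS.
Stage 2: -19 dBFS is 23 dB over -42 dBFS; at 2.5:1 that becomes 9.2 dB over, giving -32.8 dBFS.
Stage 3: -32.8 dBFS is at or below the -26 dBFS threshold — no compression; output -32.8 dBFS.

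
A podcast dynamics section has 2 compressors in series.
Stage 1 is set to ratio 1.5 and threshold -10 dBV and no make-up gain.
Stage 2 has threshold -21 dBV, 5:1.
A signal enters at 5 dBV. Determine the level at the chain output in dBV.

-16.8 dBV

Stage 1: 5 dBV is 15 dB over -10 dBV; at 1.5:1 that becomes 10 dB over, giving 0 dBV.
Stage 2: 21 dB above -21 dBV, reduced 5:1 to 4.2 dB above → -16.8 dBV.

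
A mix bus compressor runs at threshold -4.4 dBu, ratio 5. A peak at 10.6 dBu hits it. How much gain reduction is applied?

12 dB

The signal is 15 dB above threshold.
A 5:1 ratio leaves 3 dB of that excess.
Gain reduction = 15 − 3 = 12 dB.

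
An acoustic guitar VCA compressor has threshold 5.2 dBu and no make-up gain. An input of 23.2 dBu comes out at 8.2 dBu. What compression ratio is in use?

6:1

Input overshoot = 23.2 − 5.2 = 18 dB; output overshoot = 8.2 − 5.2 = 3 dB.
Ratio = 18 / 3 = 6.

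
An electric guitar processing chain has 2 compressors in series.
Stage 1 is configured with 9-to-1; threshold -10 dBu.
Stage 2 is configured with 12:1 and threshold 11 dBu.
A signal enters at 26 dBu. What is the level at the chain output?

Stage 1: 26 dBu is 36 dB over -10 dBu; at 9:1 that becomes 4 dB over, giving -6 dBu.
Stage 2: -6 dBu is at or below the 11 dBu threshold — no compression; output -6 dBu.

-6 dBu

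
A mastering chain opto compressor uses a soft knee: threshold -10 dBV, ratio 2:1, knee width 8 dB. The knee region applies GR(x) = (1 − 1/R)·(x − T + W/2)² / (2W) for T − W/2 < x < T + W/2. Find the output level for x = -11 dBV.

-11.28125 dBV

x − T + W/2 = -11 − (-10) + 4 = 3.
GR = (1 − 1/2) × 3² / 16 = 0.5 × 9 / 16 = 0.28125 dB.
Output = -11 − 0.28125 = -11.28125 dBV.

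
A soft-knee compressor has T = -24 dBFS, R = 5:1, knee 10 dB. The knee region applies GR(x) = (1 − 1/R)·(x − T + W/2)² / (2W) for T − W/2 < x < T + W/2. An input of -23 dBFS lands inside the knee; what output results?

x − T + W/2 = -23 − (-24) + 5 = 6.
GR = (1 − 1/5) × 6² / 20 = 0.8 × 36 / 20 = 1.44 dB.
Output = -23 − 1.44 = -24.44 dBFS.

-24.44 dBFS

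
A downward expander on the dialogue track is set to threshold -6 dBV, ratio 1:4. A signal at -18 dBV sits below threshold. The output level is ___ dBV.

-54 dBV

The input is 12 dB below the -6 dBV threshold.
A 1:4 expander multiplies undershoot by 4: 12 × 4 = 48 dB below threshold.
Output = -6 − 48 = -54 dBV.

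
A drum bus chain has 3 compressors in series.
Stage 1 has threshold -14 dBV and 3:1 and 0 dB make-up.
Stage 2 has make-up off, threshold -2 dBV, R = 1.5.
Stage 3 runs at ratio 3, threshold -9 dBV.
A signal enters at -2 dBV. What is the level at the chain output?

-10 dBV

Stage 1: -2 dBV is 12 dB over -14 dBV; at 3:1 that becomes 4 dB over, giving -10 dBV.
Stage 2: -10 dBV is at or below the -2 dBV threshold — no compression; output -10 dBV.
Stage 3: -10 dBV is at or below the -9 dBV threshold — no compression; output -10 dBV.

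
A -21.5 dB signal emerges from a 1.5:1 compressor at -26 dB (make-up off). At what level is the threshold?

Input is 13.5 dB above T (since output overshoot × R = input overshoot: (-26 − T)·1.5 = -21.5 − T gives T = -35 dB).
Check: -35 + (-21.5 − (-35))/1.5 = -35 + 9 = -26 dB. ✓

-35 dB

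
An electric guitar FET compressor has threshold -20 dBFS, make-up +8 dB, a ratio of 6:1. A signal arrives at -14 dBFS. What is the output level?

The input is 6 dB above the -20 dBFS threshold.
6:1 compression reduces that to 6/6 = 1 dB over.
So the level is -20 + 1 = -19 dBFS; make-up adds 8 dB, giving -11 dBFS.

-11 dBFS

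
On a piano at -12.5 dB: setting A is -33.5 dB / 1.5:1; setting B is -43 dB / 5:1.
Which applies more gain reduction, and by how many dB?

A: GR = 21 − 21/1.5 = 7 dB.
B: GR = 30.5 − 30.5/5 = 24.4 dB.
B applies 17.4 dB more gain reduction.

B, by 17.4 dB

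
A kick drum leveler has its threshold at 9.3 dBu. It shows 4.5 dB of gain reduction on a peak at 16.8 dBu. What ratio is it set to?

2.5:1

Input overshoot = 16.8 − 9.3 = 7.5 dB.
Output overshoot = 7.5 − 4.5 = 3 dB.
Ratio = input overshoot / output overshoot = 7.5 / 3 = 2.5.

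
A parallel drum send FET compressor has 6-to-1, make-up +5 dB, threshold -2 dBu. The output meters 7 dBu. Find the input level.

22 dBu

Remove make-up: 7 − 5 = 2 dBu.
The compressed level sits 2 − (-2) = 4 dB over threshold.
Undo the ratio: input overshoot = 4 × 6 = 24 dB, giving input = 22 dBu.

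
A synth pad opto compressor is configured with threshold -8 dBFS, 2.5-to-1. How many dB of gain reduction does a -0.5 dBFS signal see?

4.5 dB

-0.5 dBFS exceeds the threshold by 7.5 dB.
After 2.5:1 compression the overshoot becomes 7.5/2.5 = 3 dB.
Gain reduction = 7.5 − 3 = 4.5 dB.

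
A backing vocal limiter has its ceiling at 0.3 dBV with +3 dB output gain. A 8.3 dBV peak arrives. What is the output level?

At ∞:1, everything above 0.3 dBV is held at the ceiling.
Output gain then adds 3 dB: 0.3 + 3 = 3.3 dBV.

3.3 dBV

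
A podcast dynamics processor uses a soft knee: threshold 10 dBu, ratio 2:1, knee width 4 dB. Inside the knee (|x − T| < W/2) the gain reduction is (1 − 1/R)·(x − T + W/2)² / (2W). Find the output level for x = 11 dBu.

x − T + W/2 = 11 − 10 + 2 = 3.
GR = (1 − 1/2) × 3² / 8 = 0.5 × 9 / 8 = 0.5625 dB.
Output = 11 − 0.5625 = 10.4375 dBu.

10.4375 dBu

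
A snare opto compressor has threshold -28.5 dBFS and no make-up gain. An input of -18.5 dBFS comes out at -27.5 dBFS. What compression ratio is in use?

10:1

Input overshoot = -18.5 − (-28.5) = 10 dB; output overshoot = -27.5 − (-28.5) = 1 dB.
Ratio = 10 / 1 = 10.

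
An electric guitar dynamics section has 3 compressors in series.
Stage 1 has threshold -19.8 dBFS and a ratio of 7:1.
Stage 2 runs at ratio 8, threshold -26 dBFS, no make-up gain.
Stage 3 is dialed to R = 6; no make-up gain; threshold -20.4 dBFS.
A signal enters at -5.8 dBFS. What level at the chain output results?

Stage 1: overshoot 14 dB → 14/7 = 2 dB → -17.8 dBFS.
Stage 2: overshoot 8.2 dB → 8.2/8 = 1.025 dB → -24.975 dBFS.
Stage 3: -24.975 dBFS ≤ -20.4 dBFS, so stage 3 doesn't engage; output -24.975 dBFS.

-24.975 dBFS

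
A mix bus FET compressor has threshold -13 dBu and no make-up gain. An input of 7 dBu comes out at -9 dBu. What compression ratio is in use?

5:1

Input overshoot = 7 − (-13) = 20 dB; output overshoot = -9 − (-13) = 4 dB.
Ratio = 20 / 4 = 5.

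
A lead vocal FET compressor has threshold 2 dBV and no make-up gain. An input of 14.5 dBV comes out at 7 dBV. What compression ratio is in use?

Input overshoot = 14.5 − 2 = 12.5 dB; output overshoot = 7 − 2 = 5 dB.
Ratio = 12.5 / 5 = 2.5.

2.5:1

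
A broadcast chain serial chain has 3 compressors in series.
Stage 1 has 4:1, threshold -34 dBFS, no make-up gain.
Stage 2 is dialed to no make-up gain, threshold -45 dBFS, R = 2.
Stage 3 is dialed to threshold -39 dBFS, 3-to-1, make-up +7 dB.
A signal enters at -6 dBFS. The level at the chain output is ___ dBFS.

-31 dBFS

Stage 1: overshoot 28 dB → 28/4 = 7 dB → -27 dBFS.
Stage 2: -27 dBFS is 18 dB over -45 dBFS; at 2:1 that becomes 9 dB over, giving -36 dBFS.
Stage 3: -36 dBFS is 3 dB over -39 dBFS; at 3:1 that becomes 1 dB over, giving -38 dBFS; +7 dB make-up → -31 dBFS.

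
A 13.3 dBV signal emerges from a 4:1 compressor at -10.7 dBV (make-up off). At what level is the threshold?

-18.7 dBV

Let T be the threshold. Output overshoot = (input overshoot)/R, so -10.7 − T = (13.3 − T)/4.
4·(-10.7 − T) = 13.3 − T → 3·T = -42.8 − 13.3 = -56.1.
T = -56.1/3 = -18.7 dBV.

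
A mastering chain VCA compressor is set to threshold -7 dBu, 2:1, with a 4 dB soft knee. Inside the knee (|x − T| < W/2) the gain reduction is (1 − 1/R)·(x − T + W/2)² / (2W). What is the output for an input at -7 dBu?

-7.25 dBu

x − T + W/2 = -7 − (-7) + 2 = 2.
GR = (1 − 1/2) × 2² / 8 = 0.5 × 4 / 8 = 0.25 dB.
Output = -7 − 0.25 = -7.25 dBu.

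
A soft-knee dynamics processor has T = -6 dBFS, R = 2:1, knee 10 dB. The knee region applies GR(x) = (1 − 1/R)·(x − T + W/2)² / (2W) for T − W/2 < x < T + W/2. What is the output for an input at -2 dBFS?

-4.025 dBFS

x − T + W/2 = -2 − (-6) + 5 = 9.
GR = (1 − 1/2) × 9² / 20 = 0.5 × 81 / 20 = 2.025 dB.
Output = -2 − 2.025 = -4.025 dBFS.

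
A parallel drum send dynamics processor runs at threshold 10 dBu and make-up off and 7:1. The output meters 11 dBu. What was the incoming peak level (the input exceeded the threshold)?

That's 1 dB above the 10 dBu threshold.
Before 7:1 compression the overshoot was 1 × 7 = 7 dB, so input = 10 + 7 = 17 dBu.

17 dBu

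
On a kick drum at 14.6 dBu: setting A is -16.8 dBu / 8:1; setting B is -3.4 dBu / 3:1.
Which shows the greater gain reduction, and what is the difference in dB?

A, by 15.475 dB

A: GR = 31.4 − 31.4/8 = 27.475 dB.
B: GR = 18 − 18/3 = 12 dB.
A applies 15.475 dB more gain reduction.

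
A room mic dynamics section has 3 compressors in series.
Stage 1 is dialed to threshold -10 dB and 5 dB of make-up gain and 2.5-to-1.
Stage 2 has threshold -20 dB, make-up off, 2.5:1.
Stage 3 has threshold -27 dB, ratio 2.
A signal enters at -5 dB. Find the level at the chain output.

-20.1 dB

Stage 1: -5 dB is 5 dB over -10 dB; at 2.5:1 that becomes 2 dB over, giving -8 dB; +5 dB make-up → -3 dB.
Stage 2: overshoot 17 dB → 17/2.5 = 6.8 dB → -13.2 dB.
Stage 3: -13.2 dB is 13.8 dB over -27 dB; at 2:1 that becomes 6.9 dB over, giving -20.1 dB.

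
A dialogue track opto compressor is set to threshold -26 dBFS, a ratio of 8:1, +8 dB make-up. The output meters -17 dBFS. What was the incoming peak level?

Stripping the +8 dB make-up gives -25 dBFS at the gain stage.
That's 1 dB above the -26 dBFS threshold.
Input overshoot = R × output overshoot = 8 dB → input = -26 + 8 = -18 dBFS.

-18 dBFS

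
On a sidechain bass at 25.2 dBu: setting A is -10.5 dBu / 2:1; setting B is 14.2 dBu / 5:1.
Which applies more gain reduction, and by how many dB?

A: GR = 35.7 − 35.7/2 = 17.85 dB.
B: GR = 11 − 11/5 = 8.8 dB.
A applies 9.05 dB more gain reduction.

A, by 9.05 dB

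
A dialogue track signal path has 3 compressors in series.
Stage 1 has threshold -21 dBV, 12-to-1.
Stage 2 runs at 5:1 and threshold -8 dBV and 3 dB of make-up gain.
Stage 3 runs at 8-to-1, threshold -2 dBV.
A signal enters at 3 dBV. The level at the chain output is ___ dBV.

-16 dBV

Stage 1: 24 dB above -21 dBV, reduced 12:1 to 2 dB above → -19 dBV.
Stage 2: -19 dBV ≤ -8 dBV, so stage 2 doesn't engage; make-up brings it to -16 dBV.
Stage 3: -16 dBV ≤ -2 dBV, so stage 3 doesn't engage; output -16 dBV.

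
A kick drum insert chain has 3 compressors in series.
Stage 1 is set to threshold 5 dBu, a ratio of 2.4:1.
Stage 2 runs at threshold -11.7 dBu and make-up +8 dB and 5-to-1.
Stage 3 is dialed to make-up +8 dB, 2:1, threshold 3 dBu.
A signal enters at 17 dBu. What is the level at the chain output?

8.64 dBu

Stage 1: overshoot 12 dB → 12/2.4 = 5 dB → 10 dBu.
Stage 2: overshoot 21.7 dB → 21.7/5 = 4.34 dB → -7.36 dBu; +8 dB make-up → 0.64 dBu.
Stage 3: 0.64 dBu ≤ 3 dBu, so stage 3 doesn't engage; make-up brings it to 8.64 dBu.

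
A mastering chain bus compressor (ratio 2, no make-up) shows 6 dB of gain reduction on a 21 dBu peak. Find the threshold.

Gain reduction = 21 − 15 = 6 dB; output overshoot = GR / (R − 1) = 6 / 1 = 6 dB.
Threshold = output − output overshoot = 15 − 6 = 9 dBu.

9 dBu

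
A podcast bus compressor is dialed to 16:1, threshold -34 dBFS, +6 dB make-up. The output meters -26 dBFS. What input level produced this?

-2 dBFS

Remove make-up: -26 − 6 = -32 dBFS.
That's 2 dB above the -34 dBFS threshold.
Undo the ratio: input overshoot = 2 × 16 = 32 dB, giving input = -2 dBFS.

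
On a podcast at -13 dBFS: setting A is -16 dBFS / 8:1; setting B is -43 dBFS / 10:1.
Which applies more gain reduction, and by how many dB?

A: GR = 3 − 3/8 = 2.625 dB.
B: GR = 30 − 30/10 = 27 dB.
B reduces 24.375 dB more.

B, by 24.375 dB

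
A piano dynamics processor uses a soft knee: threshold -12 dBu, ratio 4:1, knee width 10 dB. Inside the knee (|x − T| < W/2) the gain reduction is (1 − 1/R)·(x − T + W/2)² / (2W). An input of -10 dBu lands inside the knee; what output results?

x − T + W/2 = -10 − (-12) + 5 = 7.
GR = (1 − 1/4) × 7² / 20 = 0.75 × 49 / 20 = 1.8375 dB.
Output = -10 − 1.8375 = -11.8375 dBu.

-11.8375 dBu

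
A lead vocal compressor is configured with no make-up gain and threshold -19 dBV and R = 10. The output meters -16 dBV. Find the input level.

11 dBV

Post-compression overshoot = -16 − (-19) = 3 dB.
Input overshoot = R × output overshoot = 30 dB → input = -19 + 30 = 11 dBV.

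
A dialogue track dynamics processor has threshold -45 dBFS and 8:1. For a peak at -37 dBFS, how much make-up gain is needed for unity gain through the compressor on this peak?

7 dB

Overshoot 8 dB → 8/8 = 1 dB after compression, so the compressed level is -45 + 1 = -44 dBFS.
Make-up = target − compressed = -37 − (-44) = 7 dB.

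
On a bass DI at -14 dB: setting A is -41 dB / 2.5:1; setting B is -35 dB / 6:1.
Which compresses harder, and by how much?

A: 27 dB over, compressed to 10.8 dB over, so 16.2 dB of GR.
B: 21 dB over, compressed to 3.5 dB over, so 17.5 dB of GR.
Difference: 1.3 dB in favour of B.

B, by 1.3 dB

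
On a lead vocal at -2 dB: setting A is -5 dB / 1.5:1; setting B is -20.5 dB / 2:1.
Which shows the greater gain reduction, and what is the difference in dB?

B, by 8.25 dB

A: 3 dB over, compressed to 2 dB over, so 1 dB of GR.
B: 18.5 dB over, compressed to 9.25 dB over, so 9.25 dB of GR.
Difference: 8.25 dB in favour of B.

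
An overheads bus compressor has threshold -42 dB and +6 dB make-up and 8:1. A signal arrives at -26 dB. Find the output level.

-34 dB

The input is 16 dB above the -42 dB threshold.
At 8:1 the overshoot is divided by 8, leaving 2 dB above threshold.
That puts the output at -40 dB; make-up adds 6 dB, giving -34 dB.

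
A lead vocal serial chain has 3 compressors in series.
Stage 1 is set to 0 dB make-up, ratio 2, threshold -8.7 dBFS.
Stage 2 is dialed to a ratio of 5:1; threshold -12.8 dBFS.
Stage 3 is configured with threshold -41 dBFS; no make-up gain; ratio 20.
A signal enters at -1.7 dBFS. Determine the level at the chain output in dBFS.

Stage 1: 7 dB above -8.7 dBFS, reduced 2:1 to 3.5 dB above → -5.2 dBFS.
Stage 2: overshoot 7.6 dB → 7.6/5 = 1.52 dB → -11.28 dBFS.
Stage 3: 29.72 dB above -41 dBFS, reduced 20:1 to 1.486 dB above → -39.514 dBFS.

-39.514 dBFS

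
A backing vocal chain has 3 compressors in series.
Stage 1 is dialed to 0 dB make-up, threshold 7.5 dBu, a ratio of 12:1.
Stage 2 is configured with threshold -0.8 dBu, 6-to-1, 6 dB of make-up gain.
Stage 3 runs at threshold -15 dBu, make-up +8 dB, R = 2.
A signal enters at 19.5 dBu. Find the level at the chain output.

Stage 1: 12 dB above 7.5 dBu, reduced 12:1 to 1 dB above → 8.5 dBu.
Stage 2: 9.3 dB above -0.8 dBu, reduced 6:1 to 1.55 dB above → 0.75 dBu; +6 dB make-up → 6.75 dBu.
Stage 3: overshoot 21.75 dB → 21.75/2 = 10.875 dB → -4.125 dBu; +8 dB make-up → 3.875 dBu.

3.875 dBu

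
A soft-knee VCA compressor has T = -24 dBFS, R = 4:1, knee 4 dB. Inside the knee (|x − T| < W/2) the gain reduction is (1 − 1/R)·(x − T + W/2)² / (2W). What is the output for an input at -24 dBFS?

-24.375 dBFS

x − T + W/2 = -24 − (-24) + 2 = 2.
GR = (1 − 1/4) × 2² / 8 = 0.75 × 4 / 8 = 0.375 dB.
Output = -24 − 0.375 = -24.375 dBFS.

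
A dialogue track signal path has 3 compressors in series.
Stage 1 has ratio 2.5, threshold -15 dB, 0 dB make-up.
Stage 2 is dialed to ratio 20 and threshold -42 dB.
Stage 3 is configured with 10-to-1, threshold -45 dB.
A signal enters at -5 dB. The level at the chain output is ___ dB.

-44.545 dB

Stage 1: -5 dB is 10 dB over -15 dB; at 2.5:1 that becomes 4 dB over, giving -11 dB.
Stage 2: -11 dB is 31 dB over -42 dB; at 20:1 that becomes 1.55 dB over, giving -40.45 dB.
Stage 3: overshoot 4.55 dB → 4.55/10 = 0.455 dB → -44.545 dB.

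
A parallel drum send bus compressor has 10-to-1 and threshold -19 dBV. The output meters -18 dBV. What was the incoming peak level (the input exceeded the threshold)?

That's 1 dB above the -19 dBV threshold.
Undo the ratio: input overshoot = 1 × 10 = 10 dB, giving input = -9 dBV.

-9 dBV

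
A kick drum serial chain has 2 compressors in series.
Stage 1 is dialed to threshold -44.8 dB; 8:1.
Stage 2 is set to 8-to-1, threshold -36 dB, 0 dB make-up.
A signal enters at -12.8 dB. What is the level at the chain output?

-40.8 dB

Stage 1: overshoot 32 dB → 32/8 = 4 dB → -40.8 dB.
Stage 2: below threshold (-40.8 ≤ -36); passes unchanged; output -40.8 dB.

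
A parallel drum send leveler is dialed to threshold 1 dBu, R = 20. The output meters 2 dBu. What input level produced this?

That's 1 dB above the 1 dBu threshold.
Before 20:1 compression the overshoot was 1 × 20 = 20 dB, so input = 1 + 20 = 21 dBu.

21 dBu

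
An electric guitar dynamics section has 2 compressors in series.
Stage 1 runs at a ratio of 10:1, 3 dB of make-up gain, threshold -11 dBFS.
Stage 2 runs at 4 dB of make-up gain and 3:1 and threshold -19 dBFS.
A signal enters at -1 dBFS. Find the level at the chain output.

Stage 1: overshoot 10 dB → 10/10 = 1 dB → -10 dBFS; +3 dB make-up → -7 dBFS.
Stage 2: 12 dB above -19 dBFS, reduced 3:1 to 4 dB above → -15 dBFS; +4 dB make-up → -11 dBFS.

-11 dBFS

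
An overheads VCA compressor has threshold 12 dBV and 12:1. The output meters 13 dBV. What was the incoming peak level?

24 dBV

Post-compression overshoot = 13 − 12 = 1 dB.
Before 12:1 compression the overshoot was 1 × 12 = 12 dB, so input = 12 + 12 = 24 dBV.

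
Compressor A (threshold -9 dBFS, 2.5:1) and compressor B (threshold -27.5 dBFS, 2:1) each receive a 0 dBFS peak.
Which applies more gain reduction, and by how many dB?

A: GR = 9 − 9/2.5 = 5.4 dB.
B: GR = 27.5 − 27.5/2 = 13.75 dB.
Difference: 8.35 dB in favour of B.

B, by 8.35 dB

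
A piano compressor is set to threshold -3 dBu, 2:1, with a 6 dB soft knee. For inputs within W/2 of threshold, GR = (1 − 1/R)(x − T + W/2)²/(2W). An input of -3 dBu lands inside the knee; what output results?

-3.375 dBu

x − T + W/2 = -3 − (-3) + 3 = 3.
GR = (1 − 1/2) × 3² / 12 = 0.5 × 9 / 12 = 0.375 dB.
Output = -3 − 0.375 = -3.375 dBu.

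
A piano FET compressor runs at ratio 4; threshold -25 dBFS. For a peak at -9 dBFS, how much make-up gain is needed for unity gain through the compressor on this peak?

12 dB

Without make-up, output = threshold + overshoot/4 = -25 + 4 = -21 dBFS.
Gap to target: 12 dB.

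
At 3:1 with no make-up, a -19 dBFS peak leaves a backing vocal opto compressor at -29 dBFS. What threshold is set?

Let T be the threshold. Output overshoot = (input overshoot)/R, so -29 − T = (-19 − T)/3.
3·(-29 − T) = -19 − T → 2·T = -87 − (-19) = -68.
T = -68/2 = -34 dBFS.

-34 dBFS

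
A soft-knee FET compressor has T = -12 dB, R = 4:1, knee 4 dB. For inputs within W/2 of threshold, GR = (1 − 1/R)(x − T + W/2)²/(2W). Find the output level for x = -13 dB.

-13.09375 dB

x − T + W/2 = -13 − (-12) + 2 = 1.
GR = (1 − 1/4) × 1² / 8 = 0.75 × 1 / 8 = 0.09375 dB.
Output = -13 − 0.09375 = -13.09375 dB.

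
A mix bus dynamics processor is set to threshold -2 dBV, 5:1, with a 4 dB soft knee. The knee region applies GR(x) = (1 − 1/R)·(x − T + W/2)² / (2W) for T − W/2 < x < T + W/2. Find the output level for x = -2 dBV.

x − T + W/2 = -2 − (-2) + 2 = 2.
GR = (1 − 1/5) × 2² / 8 = 0.8 × 4 / 8 = 0.4 dB.
Output = -2 − 0.4 = -2.4 dBV.

-2.4 dBV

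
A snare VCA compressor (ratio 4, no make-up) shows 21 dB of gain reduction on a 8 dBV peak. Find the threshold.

Input is 28 dB above T (since output overshoot × R = input overshoot: (-13 − T)·4 = 8 − T gives T = -20 dBV).
Check: -20 + (8 − (-20))/4 = -20 + 7 = -13 dBV. ✓

-20 dBV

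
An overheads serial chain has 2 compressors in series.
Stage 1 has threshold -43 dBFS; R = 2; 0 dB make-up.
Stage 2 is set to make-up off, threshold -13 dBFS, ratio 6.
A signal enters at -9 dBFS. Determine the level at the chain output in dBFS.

Stage 1: -9 dBFS is 34 dB over -43 dBFS; at 2:1 that becomes 17 dB over, giving -26 dBFS.
Stage 2: -26 dBFS ≤ -13 dBFS, so stage 2 doesn't engage; output -26 dBFS.

-26 dBFS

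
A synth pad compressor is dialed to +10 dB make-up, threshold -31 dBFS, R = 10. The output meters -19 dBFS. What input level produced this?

-11 dBFS

Stripping the +10 dB make-up gives -29 dBFS at the gain stage.
The compressed level sits -29 − (-31) = 2 dB over threshold.
Before 10:1 compression the overshoot was 2 × 10 = 20 dB, so input = -31 + 20 = -11 dBFS.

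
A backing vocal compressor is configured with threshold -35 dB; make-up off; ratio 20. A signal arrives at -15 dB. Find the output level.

The input is 20 dB above the -35 dB threshold.
At 20:1 the overshoot is divided by 20, leaving 1 dB above threshold.
That puts the output at -34 dB.

-34 dB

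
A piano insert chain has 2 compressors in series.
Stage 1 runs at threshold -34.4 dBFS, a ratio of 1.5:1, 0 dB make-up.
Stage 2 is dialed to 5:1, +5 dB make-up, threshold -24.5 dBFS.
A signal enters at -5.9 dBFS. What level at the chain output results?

Stage 1: 28.5 dB above -34.4 dBFS, reduced 1.5:1 to 19 dB above → -15.4 dBFS.
Stage 2: 9.1 dB above -24.5 dBFS, reduced 5:1 to 1.82 dB above → -22.68 dBFS; +5 dB make-up → -17.68 dBFS.

-17.68 dBFS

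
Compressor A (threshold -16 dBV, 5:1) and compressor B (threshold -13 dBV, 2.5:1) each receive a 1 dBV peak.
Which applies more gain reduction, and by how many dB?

A, by 5.2 dB

A: GR = 17 − 17/5 = 13.6 dB.
B: GR = 14 − 14/2.5 = 8.4 dB.
A applies 5.2 dB more gain reduction.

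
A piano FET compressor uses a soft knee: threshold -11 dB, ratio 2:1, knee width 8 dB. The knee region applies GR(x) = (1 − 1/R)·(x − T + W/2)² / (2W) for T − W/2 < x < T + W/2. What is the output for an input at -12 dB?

-12.28125 dB

x − T + W/2 = -12 − (-11) + 4 = 3.
GR = (1 − 1/2) × 3² / 16 = 0.5 × 9 / 16 = 0.28125 dB.
Output = -12 − 0.28125 = -12.28125 dB.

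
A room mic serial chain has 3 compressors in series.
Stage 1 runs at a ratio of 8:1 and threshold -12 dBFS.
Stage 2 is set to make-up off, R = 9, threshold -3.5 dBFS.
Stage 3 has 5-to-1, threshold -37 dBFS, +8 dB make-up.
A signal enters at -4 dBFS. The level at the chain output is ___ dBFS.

Stage 1: 8 dB above -12 dBFS, reduced 8:1 to 1 dB above → -11 dBFS.
Stage 2: -11 dBFS is at or below the -3.5 dBFS threshold — no compression; output -11 dBFS.
Stage 3: overshoot 26 dB → 26/5 = 5.2 dB → -31.8 dBFS; +8 dB make-up → -23.8 dBFS.

-23.8 dBFS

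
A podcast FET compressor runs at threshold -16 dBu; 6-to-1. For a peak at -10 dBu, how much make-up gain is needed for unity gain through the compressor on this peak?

5 dB

The peak compresses to -16 + 6/6 = -15 dBu.
To reach -10 dBu requires -10 − (-15) = 5 dB of make-up.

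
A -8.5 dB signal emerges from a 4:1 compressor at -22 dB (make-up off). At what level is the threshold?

-26.5 dB

Gain reduction = -8.5 − (-22) = 13.5 dB; output overshoot = GR / (R − 1) = 13.5 / 3 = 4.5 dB.
Threshold = output − output overshoot = -22 − 4.5 = -26.5 dB.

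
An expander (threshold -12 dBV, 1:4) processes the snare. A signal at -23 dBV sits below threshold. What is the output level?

-56 dBV

Undershoot = (-12) − (-23) = 11 dB.
At 1:4, that expands to 44 dB under threshold.
Output = -12 − 44 = -56 dBV.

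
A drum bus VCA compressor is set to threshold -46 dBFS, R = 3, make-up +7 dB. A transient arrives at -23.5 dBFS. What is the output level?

The input is 22.5 dB above the -46 dBFS threshold.
The 22.5 dB excess becomes 7.5 dB after 3:1 reduction.
That puts the output at -38.5 dBFS; make-up adds 7 dB, giving -31.5 dBFS.

-31.5 dBFS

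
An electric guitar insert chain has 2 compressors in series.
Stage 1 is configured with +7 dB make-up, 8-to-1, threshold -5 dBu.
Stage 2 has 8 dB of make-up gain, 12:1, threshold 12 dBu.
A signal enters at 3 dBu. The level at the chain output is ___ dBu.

Stage 1: overshoot 8 dB → 8/8 = 1 dB → -4 dBu; +7 dB make-up → 3 dBu.
Stage 2: 3 dBu is at or below the 12 dBu threshold — no compression; make-up brings it to 11 dBu.

11 dBu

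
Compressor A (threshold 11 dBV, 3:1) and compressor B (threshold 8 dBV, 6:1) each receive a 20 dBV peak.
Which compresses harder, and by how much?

B, by 4 dB

A: overshoot 9 dB → output overshoot 3 dB → GR 6 dB.
B: overshoot 12 dB → output overshoot 2 dB → GR 10 dB.
B applies 4 dB more gain reduction.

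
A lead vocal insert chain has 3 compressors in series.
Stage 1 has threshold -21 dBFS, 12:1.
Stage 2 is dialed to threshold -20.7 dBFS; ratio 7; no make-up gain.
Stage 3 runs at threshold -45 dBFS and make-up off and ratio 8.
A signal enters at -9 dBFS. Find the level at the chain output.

-41.95 dBFS

Stage 1: overshoot 12 dB → 12/12 = 1 dB → -20 dBFS.
Stage 2: -20 dBFS is 0.7 dB over -20.7 dBFS; at 7:1 that becomes 0.1 dB over, giving -20.6 dBFS.
Stage 3: overshoot 24.4 dB → 24.4/8 = 3.05 dB → -41.95 dBFS.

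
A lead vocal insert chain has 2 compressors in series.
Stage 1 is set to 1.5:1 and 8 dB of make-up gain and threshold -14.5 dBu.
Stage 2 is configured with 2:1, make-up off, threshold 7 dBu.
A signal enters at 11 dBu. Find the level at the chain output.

8.75 dBu

Stage 1: 25.5 dB above -14.5 dBu, reduced 1.5:1 to 17 dB above → 2.5 dBu; +8 dB make-up → 10.5 dBu.
Stage 2: 10.5 dBu is 3.5 dB over 7 dBu; at 2:1 that becomes 1.75 dB over, giving 8.75 dBu.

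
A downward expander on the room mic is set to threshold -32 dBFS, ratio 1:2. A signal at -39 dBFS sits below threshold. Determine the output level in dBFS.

Below threshold, a 1:2 expander applies gain = (2−1)×(T − x) of attenuation.
(2−1) × 7 = 7 dB, so output = -39 − 7 = -46 dBFS.

-46 dBFS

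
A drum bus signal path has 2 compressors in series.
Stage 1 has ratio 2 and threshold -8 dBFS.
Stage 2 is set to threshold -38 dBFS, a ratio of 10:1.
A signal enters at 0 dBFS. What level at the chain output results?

-34.6 dBFS

Stage 1: 0 dBFS is 8 dB over -8 dBFS; at 2:1 that becomes 4 dB over, giving -4 dBFS.
Stage 2: 34 dB above -38 dBFS, reduced 10:1 to 3.4 dB above → -34.6 dBFS.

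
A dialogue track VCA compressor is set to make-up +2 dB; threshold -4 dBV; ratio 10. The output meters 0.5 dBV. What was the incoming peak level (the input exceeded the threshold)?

21 dBV

Before make-up, the level was 0.5 − 2 = -1.5 dBV.
The compressed level sits -1.5 − (-4) = 2.5 dB over threshold.
Before 10:1 compression the overshoot was 2.5 × 10 = 25 dB, so input = -4 + 25 = 21 dBV.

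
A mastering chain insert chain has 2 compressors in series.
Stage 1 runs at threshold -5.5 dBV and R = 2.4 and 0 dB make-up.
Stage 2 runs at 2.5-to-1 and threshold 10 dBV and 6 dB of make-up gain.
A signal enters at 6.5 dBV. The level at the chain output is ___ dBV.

5.5 dBV

Stage 1: 12 dB above -5.5 dBV, reduced 2.4:1 to 5 dB above → -0.5 dBV.
Stage 2: below threshold (-0.5 ≤ 10); passes unchanged; make-up brings it to 5.5 dBV.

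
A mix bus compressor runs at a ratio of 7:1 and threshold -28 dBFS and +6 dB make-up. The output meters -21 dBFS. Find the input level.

-21 dBFS

Remove make-up: -21 − 6 = -27 dBFS.
That's 1 dB above the -28 dBFS threshold.
Undo the ratio: input overshoot = 1 × 7 = 7 dB, giving input = -21 dBFS.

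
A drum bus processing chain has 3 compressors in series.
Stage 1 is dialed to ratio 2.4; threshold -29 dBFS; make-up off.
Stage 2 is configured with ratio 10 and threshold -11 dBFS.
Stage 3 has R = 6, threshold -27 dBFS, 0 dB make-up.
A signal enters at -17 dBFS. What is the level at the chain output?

-26.5 dBFS

Stage 1: -17 dBFS is 12 dB over -29 dBFS; at 2.4:1 that becomes 5 dB over, giving -24 dBFS.
Stage 2: below threshold (-24 ≤ -11); passes unchanged; output -24 dBFS.
Stage 3: overshoot 3 dB → 3/6 = 0.5 dB → -26.5 dBFS.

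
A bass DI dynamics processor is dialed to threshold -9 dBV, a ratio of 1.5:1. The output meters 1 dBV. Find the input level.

Post-compression overshoot = 1 − (-9) = 10 dB.
Undo the ratio: input overshoot = 10 × 1.5 = 15 dB, giving input = 6 dBV.

6 dBV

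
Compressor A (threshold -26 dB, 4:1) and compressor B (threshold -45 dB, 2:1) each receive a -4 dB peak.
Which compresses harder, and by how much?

B, by 4 dB

A: 22 dB over, compressed to 5.5 dB over, so 16.5 dB of GR.
B: 41 dB over, compressed to 20.5 dB over, so 20.5 dB of GR.
Difference: 4 dB in favour of B.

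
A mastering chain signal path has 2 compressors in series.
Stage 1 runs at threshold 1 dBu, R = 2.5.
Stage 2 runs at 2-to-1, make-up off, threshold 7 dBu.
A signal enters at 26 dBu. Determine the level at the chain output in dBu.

Stage 1: 26 dBu is 25 dB over 1 dBu; at 2.5:1 that becomes 10 dB over, giving 11 dBu.
Stage 2: 11 dBu is 4 dB over 7 dBu; at 2:1 that becomes 2 dB over, giving 9 dBu.

9 dBu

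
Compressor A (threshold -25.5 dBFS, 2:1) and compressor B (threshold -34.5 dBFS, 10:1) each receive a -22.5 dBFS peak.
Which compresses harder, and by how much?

A: GR = 3 − 3/2 = 1.5 dB.
B: GR = 12 − 12/10 = 10.8 dB.
Difference: 9.3 dB in favour of B.

B, by 9.3 dB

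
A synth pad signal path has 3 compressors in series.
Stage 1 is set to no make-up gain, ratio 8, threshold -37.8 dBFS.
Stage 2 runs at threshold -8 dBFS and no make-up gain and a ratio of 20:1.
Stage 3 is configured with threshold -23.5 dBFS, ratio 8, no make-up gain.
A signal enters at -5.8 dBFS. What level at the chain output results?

Stage 1: overshoot 32 dB → 32/8 = 4 dB → -33.8 dBFS.
Stage 2: -33.8 dBFS is at or below the -8 dBFS threshold — no compression; output -33.8 dBFS.
Stage 3: below threshold (-33.8 ≤ -23.5); passes unchanged; output -33.8 dBFS.

-33.8 dBFS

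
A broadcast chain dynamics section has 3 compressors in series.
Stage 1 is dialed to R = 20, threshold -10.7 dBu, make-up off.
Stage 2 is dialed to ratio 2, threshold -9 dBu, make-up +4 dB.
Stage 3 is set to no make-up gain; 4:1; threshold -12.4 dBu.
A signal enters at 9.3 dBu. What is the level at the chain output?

Stage 1: 9.3 dBu is 20 dB over -10.7 dBu; at 20:1 that becomes 1 dB over, giving -9.7 dBu.
Stage 2: below threshold (-9.7 ≤ -9); passes unchanged; make-up brings it to -5.7 dBu.
Stage 3: overshoot 6.7 dB → 6.7/4 = 1.675 dB → -10.725 dBu.

-10.725 dBu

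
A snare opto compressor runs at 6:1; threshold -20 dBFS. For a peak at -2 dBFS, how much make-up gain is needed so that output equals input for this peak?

Without make-up, output = threshold + overshoot/6 = -20 + 3 = -17 dBFS.
Gap to target: 15 dB.

15 dB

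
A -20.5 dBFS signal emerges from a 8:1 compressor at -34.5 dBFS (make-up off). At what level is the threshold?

-36.5 dBFS

Input is 16 dB above T (since output overshoot × R = input overshoot: (-34.5 − T)·8 = -20.5 − T gives T = -36.5 dBFS).
Check: -36.5 + (-20.5 − (-36.5))/8 = -36.5 + 2 = -34.5 dBFS. ✓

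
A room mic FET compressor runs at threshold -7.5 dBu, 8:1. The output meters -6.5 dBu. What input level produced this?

0.5 dBu

Post-compression overshoot = -6.5 − (-7.5) = 1 dB.
Undo the ratio: input overshoot = 1 × 8 = 8 dB, giving input = 0.5 dBu.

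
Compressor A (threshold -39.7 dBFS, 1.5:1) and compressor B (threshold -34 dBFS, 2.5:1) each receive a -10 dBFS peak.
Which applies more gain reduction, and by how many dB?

B, by 4.5 dB

A: GR = 29.7 − 29.7/1.5 = 9.9 dB.
B: GR = 24 − 24/2.5 = 14.4 dB.
B reduces 4.5 dB more.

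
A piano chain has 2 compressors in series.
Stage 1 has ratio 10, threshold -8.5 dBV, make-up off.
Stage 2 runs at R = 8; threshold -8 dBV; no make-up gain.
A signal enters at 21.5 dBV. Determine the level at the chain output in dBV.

-7.6875 dBV

Stage 1: overshoot 30 dB → 30/10 = 3 dB → -5.5 dBV.
Stage 2: 2.5 dB above -8 dBV, reduced 8:1 to 0.3125 dB above → -7.6875 dBV.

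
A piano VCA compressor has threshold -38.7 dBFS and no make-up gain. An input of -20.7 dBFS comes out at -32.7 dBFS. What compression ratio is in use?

3:1

Input overshoot = -20.7 − (-38.7) = 18 dB; output overshoot = -32.7 − (-38.7) = 6 dB.
Ratio = 18 / 6 = 3.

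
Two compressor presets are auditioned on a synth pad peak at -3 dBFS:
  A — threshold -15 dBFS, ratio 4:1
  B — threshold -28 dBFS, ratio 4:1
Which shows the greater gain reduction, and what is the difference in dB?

A: overshoot 12 dB → output overshoot 3 dB → GR 9 dB.
B: overshoot 25 dB → output overshoot 6.25 dB → GR 18.75 dB.
B applies 9.75 dB more gain reduction.

B, by 9.75 dB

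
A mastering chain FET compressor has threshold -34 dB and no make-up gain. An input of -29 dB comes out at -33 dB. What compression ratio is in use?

Input overshoot = -29 − (-34) = 5 dB; output overshoot = -33 − (-34) = 1 dB.
Ratio = 5 / 1 = 5.

5:1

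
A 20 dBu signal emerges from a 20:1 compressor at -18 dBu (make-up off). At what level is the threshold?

Input is 40 dB above T (since output overshoot × R = input overshoot: (-18 − T)·20 = 20 − T gives T = -20 dBu).
Check: -20 + (20 − (-20))/20 = -20 + 2 = -18 dBu. ✓

-20 dBu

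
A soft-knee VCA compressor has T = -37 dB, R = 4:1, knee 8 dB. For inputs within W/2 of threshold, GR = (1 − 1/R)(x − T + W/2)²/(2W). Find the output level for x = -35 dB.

-36.6875 dB

x − T + W/2 = -35 − (-37) + 4 = 6.
GR = (1 − 1/4) × 6² / 16 = 0.75 × 36 / 16 = 1.6875 dB.
Output = -35 − 1.6875 = -36.6875 dB.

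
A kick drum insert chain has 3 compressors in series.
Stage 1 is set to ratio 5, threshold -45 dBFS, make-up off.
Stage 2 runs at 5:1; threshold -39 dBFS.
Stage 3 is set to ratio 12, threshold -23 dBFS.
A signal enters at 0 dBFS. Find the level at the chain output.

Stage 1: 0 dBFS is 45 dB over -45 dBFS; at 5:1 that becomes 9 dB over, giving -36 dBFS.
Stage 2: 3 dB above -39 dBFS, reduced 5:1 to 0.6 dB above → -38.4 dBFS.
Stage 3: -38.4 dBFS is at or below the -23 dBFS threshold — no compression; output -38.4 dBFS.

-38.4 dBFS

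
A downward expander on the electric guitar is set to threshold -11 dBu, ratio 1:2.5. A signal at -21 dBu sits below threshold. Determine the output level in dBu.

-36 dBu

Undershoot = (-11) − (-21) = 10 dB.
At 1:2.5, that expands to 25 dB under threshold.
Output = -11 − 25 = -36 dBu.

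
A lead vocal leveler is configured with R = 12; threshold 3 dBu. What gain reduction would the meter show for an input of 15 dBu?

The signal is 12 dB above threshold.
A 12:1 ratio leaves 1 dB of that excess.
Gain reduction = 12 − 1 = 11 dB.

11 dB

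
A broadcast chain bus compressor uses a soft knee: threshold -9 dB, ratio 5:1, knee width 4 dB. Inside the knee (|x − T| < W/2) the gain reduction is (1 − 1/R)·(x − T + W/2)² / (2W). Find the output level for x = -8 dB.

-8.9 dB

x − T + W/2 = -8 − (-9) + 2 = 3.
GR = (1 − 1/5) × 3² / 8 = 0.8 × 9 / 8 = 0.9 dB.
Output = -8 − 0.9 = -8.9 dB.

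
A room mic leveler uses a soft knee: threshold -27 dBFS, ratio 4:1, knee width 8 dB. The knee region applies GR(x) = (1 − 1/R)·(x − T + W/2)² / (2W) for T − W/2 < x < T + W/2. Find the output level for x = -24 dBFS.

x − T + W/2 = -24 − (-27) + 4 = 7.
GR = (1 − 1/4) × 7² / 16 = 0.75 × 49 / 16 = 2.296875 dB.
Output = -24 − 2.296875 = -26.296875 dBFS.

-26.296875 dBFS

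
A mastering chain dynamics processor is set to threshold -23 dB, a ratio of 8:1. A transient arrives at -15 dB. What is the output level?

-22 dB

-15 dB sits 8 dB over threshold.
The 8 dB excess becomes 1 dB after 8:1 reduction.
Output = -23 + 1 = -22 dB.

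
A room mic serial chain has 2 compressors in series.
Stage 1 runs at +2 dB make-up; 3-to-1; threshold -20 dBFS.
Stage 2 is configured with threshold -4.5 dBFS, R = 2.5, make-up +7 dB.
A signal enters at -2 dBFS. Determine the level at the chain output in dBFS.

Stage 1: 18 dB above -20 dBFS, reduced 3:1 to 6 dB above → -14 dBFS; +2 dB make-up → -12 dBFS.
Stage 2: below threshold (-12 ≤ -4.5); passes unchanged; make-up brings it to -5 dBFS.

-5 dBFS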